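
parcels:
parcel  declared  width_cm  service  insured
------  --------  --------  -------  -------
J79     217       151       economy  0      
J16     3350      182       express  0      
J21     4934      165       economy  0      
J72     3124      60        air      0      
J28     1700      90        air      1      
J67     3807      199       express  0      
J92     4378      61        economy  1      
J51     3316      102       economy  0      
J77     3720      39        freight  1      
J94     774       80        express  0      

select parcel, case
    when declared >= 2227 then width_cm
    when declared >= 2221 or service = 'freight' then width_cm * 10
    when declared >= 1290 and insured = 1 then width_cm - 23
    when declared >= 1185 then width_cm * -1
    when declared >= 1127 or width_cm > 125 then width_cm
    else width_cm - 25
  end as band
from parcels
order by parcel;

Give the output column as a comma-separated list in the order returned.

182, 165, 67, 102, 199, 60, 39, 151, 61, 55

parcel=J16: declared >= 2227 → 182
parcel=J21: declared >= 2227 → 165
parcel=J28: declared >= 1290 and insured = 1 → 67
parcel=J51: declared >= 2227 → 102
parcel=J67: declared >= 2227 → 199
parcel=J72: declared >= 2227 → 60
parcel=J77: declared >= 2227 → 39
parcel=J79: declared >= 1127 or width_cm > 125 → 151
parcel=J92: declared >= 2227 → 61
parcel=J94: ELSE → 55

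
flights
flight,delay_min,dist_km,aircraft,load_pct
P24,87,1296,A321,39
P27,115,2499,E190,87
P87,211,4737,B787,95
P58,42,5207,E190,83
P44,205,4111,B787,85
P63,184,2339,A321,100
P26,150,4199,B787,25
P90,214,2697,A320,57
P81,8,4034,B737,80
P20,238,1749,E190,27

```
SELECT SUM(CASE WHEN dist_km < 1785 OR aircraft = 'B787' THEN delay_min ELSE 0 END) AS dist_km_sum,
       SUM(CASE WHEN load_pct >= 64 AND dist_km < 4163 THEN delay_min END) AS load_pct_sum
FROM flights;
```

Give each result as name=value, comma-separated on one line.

[dist_km_sum: dist_km < 1785 OR aircraft = 'B787']
flight=P24: ✓ → 87
flight=P27: ✗
flight=P87: ✓ → 211
flight=P58: ✗
flight=P44: ✓ → 205
flight=P63: ✗
flight=P26: ✓ → 150
flight=P90: ✗
flight=P81: ✗
flight=P20: ✓ → 238
dist_km_sum = 87 + 211 + 205 + 150 + 238 = 891
—
[load_pct_sum: load_pct >= 64 AND dist_km < 4163]
flight=P24: ✗
flight=P27: ✓ → 115
flight=P87: ✗
flight=P58: ✗
flight=P44: ✓ → 205
flight=P63: ✓ → 184
flight=P26: ✗
flight=P90: ✗
flight=P81: ✓ → 8
flight=P20: ✗
load_pct_sum = 115 + 205 + 184 + 8 = 512

dist_km_sum=891, load_pct_sum=512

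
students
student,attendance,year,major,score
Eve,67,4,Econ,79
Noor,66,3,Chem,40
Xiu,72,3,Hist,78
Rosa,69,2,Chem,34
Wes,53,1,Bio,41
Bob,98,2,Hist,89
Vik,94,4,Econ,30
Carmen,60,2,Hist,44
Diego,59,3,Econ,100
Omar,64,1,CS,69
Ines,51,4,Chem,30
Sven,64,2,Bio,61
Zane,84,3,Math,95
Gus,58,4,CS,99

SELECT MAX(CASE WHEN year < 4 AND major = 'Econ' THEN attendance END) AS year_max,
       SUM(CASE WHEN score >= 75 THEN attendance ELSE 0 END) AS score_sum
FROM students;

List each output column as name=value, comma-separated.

year_max=59, score_sum=438

[year_max: year < 4 AND major = 'Econ']
student=Eve: ✗
student=Noor: ✗
student=Xiu: ✗
student=Rosa: ✗
student=Wes: ✗
student=Bob: ✗
student=Vik: ✗
student=Carmen: ✗
student=Diego: ✓ → 59
student=Omar: ✗
student=Ines: ✗
student=Sven: ✗
student=Zane: ✗
student=Gus: ✗
year_max = MAX(59) = 59
—
[score_sum: score >= 75]
student=Eve: ✓ → 67
student=Noor: ✗
student=Xiu: ✓ → 72
student=Rosa: ✗
student=Wes: ✗
student=Bob: ✓ → 98
student=Vik: ✗
student=Carmen: ✗
student=Diego: ✓ → 59
student=Omar: ✗
student=Ines: ✗
student=Sven: ✗
student=Zane: ✓ → 84
student=Gus: ✓ → 58
score_sum = 67 + 72 + 98 + 59 + 84 + 58 = 438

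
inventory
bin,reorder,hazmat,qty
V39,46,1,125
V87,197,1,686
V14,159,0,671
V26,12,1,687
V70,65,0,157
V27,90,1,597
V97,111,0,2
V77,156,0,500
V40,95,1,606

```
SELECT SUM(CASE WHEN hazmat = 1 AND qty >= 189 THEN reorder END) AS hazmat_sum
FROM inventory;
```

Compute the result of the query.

394

bin=V39: ✗
bin=V87: ✓ → 197
bin=V14: ✗
bin=V26: ✓ → 12
bin=V70: ✗
bin=V27: ✓ → 90
bin=V97: ✗
bin=V77: ✗
bin=V40: ✓ → 95
hazmat_sum = 197 + 12 + 90 + 95 = 394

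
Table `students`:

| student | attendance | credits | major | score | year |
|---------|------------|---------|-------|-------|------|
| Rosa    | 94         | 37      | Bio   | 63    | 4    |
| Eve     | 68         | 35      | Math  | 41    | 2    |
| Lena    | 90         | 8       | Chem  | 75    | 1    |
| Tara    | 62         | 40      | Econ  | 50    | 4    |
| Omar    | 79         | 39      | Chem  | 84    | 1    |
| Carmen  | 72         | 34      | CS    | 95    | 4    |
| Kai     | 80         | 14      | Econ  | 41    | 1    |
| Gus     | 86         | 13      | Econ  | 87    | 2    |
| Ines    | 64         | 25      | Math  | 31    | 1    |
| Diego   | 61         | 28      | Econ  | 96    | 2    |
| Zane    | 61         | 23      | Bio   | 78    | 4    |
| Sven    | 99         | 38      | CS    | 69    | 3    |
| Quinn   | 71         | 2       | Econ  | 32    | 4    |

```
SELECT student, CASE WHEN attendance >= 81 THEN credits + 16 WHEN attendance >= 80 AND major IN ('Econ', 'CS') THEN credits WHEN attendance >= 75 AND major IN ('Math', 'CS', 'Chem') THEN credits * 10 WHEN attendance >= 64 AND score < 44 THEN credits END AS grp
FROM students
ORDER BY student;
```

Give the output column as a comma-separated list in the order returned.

NULL, NULL, 35, 29, 25, 14, 24, 390, 2, 53, 54, NULL, NULL

student=Carmen: (no match → NULL) → NULL
student=Diego: (no match → NULL) → NULL
student=Eve: attendance >= 64 AND score < 44 → 35
student=Gus: attendance >= 81 → 29
student=Ines: attendance >= 64 AND score < 44 → 25
student=Kai: attendance >= 80 AND major IN ('Econ', 'CS') → 14
student=Lena: attendance >= 81 → 24
student=Omar: attendance >= 75 AND major IN ('Math', 'CS', 'Chem') → 390
student=Quinn: attendance >= 64 AND score < 44 → 2
student=Rosa: attendance >= 81 → 53
student=Sven: attendance >= 81 → 54
student=Tara: (no match → NULL) → NULL
student=Zane: (no match → NULL) → NULL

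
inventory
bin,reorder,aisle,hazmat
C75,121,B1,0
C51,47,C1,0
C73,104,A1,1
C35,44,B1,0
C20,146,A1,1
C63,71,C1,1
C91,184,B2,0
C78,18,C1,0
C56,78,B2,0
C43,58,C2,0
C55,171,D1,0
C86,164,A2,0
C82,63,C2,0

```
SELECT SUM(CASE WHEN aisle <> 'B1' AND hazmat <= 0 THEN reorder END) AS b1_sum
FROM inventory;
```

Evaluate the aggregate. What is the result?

783

bin=C75: ✗
bin=C51: ✓ → 47
bin=C73: ✗
bin=C35: ✗
bin=C20: ✗
bin=C63: ✗
bin=C91: ✓ → 184
bin=C78: ✓ → 18
bin=C56: ✓ → 78
bin=C43: ✓ → 58
bin=C55: ✓ → 171
bin=C86: ✓ → 164
bin=C82: ✓ → 63
b1_sum = 47 + 184 + 18 + 78 + 58 + 171 + 164 + 63 = 783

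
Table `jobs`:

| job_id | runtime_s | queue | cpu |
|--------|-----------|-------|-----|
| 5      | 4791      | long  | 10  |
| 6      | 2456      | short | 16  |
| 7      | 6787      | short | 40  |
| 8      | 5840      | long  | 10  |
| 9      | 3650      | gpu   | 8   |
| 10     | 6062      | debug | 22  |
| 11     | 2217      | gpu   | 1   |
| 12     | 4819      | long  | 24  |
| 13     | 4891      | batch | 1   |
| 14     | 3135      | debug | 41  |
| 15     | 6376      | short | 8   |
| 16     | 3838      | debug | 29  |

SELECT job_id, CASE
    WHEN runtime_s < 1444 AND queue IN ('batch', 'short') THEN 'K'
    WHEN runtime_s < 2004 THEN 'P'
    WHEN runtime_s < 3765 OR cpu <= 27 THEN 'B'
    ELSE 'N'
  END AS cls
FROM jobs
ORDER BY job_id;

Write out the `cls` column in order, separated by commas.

B, B, N, B, B, B, B, B, B, B, B, N

job_id=5: runtime_s < 3765 OR cpu <= 27 → B
job_id=6: runtime_s < 3765 OR cpu <= 27 → B
job_id=7: ELSE → N
job_id=8: runtime_s < 3765 OR cpu <= 27 → B
job_id=9: runtime_s < 3765 OR cpu <= 27 → B
job_id=10: runtime_s < 3765 OR cpu <= 27 → B
job_id=11: runtime_s < 3765 OR cpu <= 27 → B
job_id=12: runtime_s < 3765 OR cpu <= 27 → B
job_id=13: runtime_s < 3765 OR cpu <= 27 → B
job_id=14: runtime_s < 3765 OR cpu <= 27 → B
job_id=15: runtime_s < 3765 OR cpu <= 27 → B
job_id=16: ELSE → N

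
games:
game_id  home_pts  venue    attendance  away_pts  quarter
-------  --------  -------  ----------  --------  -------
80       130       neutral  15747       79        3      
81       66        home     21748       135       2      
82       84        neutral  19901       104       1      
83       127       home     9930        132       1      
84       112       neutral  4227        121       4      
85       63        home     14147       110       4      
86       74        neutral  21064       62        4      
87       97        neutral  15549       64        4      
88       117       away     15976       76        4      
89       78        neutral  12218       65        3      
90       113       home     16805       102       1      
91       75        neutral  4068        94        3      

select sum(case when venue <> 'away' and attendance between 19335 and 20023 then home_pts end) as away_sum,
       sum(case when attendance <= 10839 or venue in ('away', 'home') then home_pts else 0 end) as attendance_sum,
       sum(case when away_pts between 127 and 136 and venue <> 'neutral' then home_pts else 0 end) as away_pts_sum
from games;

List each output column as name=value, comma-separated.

away_sum=84, attendance_sum=673, away_pts_sum=193

[away_sum: venue <> 'away' and attendance between 19335 and 20023]
game_id=80: ✗
game_id=81: ✗
game_id=82: ✓ → 84
game_id=83: ✗
game_id=84: ✗
game_id=85: ✗
game_id=86: ✗
game_id=87: ✗
game_id=88: ✗
game_id=89: ✗
game_id=90: ✗
game_id=91: ✗
away_sum = 84
—
[attendance_sum: attendance <= 10839 or venue in ('away', 'home')]
game_id=80: ✗
game_id=81: ✓ → 66
game_id=82: ✗
game_id=83: ✓ → 127
game_id=84: ✓ → 112
game_id=85: ✓ → 63
game_id=86: ✗
game_id=87: ✗
game_id=88: ✓ → 117
game_id=89: ✗
game_id=90: ✓ → 113
game_id=91: ✓ → 75
attendance_sum = 66 + 127 + 112 + 63 + 117 + 113 + 75 = 673
—
[away_pts_sum: away_pts between 127 and 136 and venue <> 'neutral']
game_id=80: ✗
game_id=81: ✓ → 66
game_id=82: ✗
game_id=83: ✓ → 127
game_id=84: ✗
game_id=85: ✗
game_id=86: ✗
game_id=87: ✗
game_id=88: ✗
game_id=89: ✗
game_id=90: ✗
game_id=91: ✗
away_pts_sum = 66 + 127 = 193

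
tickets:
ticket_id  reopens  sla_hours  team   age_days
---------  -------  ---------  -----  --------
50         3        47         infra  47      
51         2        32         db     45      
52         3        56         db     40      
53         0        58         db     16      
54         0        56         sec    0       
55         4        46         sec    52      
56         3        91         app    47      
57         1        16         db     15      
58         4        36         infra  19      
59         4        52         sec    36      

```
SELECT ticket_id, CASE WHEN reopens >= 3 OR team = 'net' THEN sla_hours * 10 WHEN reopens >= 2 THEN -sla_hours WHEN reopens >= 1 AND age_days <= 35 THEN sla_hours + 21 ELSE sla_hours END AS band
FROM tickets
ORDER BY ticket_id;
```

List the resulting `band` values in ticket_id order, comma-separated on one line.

ticket_id=50: reopens >= 3 OR team = 'net' → 470
ticket_id=51: reopens >= 2 → -32
ticket_id=52: reopens >= 3 OR team = 'net' → 560
ticket_id=53: ELSE → 58
ticket_id=54: ELSE → 56
ticket_id=55: reopens >= 3 OR team = 'net' → 460
ticket_id=56: reopens >= 3 OR team = 'net' → 910
ticket_id=57: reopens >= 1 AND age_days <= 35 → 37
ticket_id=58: reopens >= 3 OR team = 'net' → 360
ticket_id=59: reopens >= 3 OR team = 'net' → 520

470, -32, 560, 58, 56, 460, 910, 37, 360, 520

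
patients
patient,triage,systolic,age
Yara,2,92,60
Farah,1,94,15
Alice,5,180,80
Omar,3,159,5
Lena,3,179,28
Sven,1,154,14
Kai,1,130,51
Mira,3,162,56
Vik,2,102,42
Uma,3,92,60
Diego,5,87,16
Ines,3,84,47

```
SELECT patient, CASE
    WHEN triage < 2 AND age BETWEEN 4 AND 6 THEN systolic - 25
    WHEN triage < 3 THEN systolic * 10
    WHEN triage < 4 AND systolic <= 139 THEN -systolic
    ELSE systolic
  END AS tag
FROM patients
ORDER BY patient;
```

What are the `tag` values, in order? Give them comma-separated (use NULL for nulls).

patient=Alice: ELSE → 180
patient=Diego: ELSE → 87
patient=Farah: triage < 3 → 940
patient=Ines: triage < 4 AND systolic <= 139 → -84
patient=Kai: triage < 3 → 1300
patient=Lena: ELSE → 179
patient=Mira: ELSE → 162
patient=Omar: ELSE → 159
patient=Sven: triage < 3 → 1540
patient=Uma: triage < 4 AND systolic <= 139 → -92
patient=Vik: triage < 3 → 1020
patient=Yara: triage < 3 → 920

180, 87, 940, -84, 1300, 179, 162, 159, 1540, -92, 1020, 920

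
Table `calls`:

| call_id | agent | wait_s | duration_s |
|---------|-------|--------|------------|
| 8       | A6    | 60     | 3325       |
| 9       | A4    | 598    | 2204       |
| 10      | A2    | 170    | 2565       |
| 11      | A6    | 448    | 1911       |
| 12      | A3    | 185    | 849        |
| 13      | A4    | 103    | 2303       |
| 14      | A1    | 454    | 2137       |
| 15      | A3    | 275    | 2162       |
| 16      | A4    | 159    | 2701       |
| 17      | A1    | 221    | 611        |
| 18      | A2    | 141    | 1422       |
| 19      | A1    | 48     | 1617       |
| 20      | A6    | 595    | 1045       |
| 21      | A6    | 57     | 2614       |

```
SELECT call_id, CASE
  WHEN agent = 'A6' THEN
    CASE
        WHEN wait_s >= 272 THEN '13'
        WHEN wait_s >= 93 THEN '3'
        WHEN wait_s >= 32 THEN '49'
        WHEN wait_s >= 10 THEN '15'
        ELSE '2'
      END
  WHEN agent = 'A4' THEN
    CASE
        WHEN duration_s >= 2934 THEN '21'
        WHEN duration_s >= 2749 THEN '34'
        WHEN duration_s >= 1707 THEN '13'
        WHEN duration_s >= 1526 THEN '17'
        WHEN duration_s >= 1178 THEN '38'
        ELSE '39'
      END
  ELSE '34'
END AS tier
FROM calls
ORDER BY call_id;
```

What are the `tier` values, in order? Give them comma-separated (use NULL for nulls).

call_id=8: agent='A6' → inner[wait_s >= 32] → 49
call_id=9: agent='A4' → inner[duration_s >= 1707] → 13
call_id=10: agent='A2' → outer ELSE → 34
call_id=11: agent='A6' → inner[wait_s >= 272] → 13
call_id=12: agent='A3' → outer ELSE → 34
call_id=13: agent='A4' → inner[duration_s >= 1707] → 13
call_id=14: agent='A1' → outer ELSE → 34
call_id=15: agent='A3' → outer ELSE → 34
call_id=16: agent='A4' → inner[duration_s >= 1707] → 13
call_id=17: agent='A1' → outer ELSE → 34
call_id=18: agent='A2' → outer ELSE → 34
call_id=19: agent='A1' → outer ELSE → 34
call_id=20: agent='A6' → inner[wait_s >= 272] → 13
call_id=21: agent='A6' → inner[wait_s >= 32] → 49

49, 13, 34, 13, 34, 13, 34, 34, 13, 34, 34, 34, 13, 49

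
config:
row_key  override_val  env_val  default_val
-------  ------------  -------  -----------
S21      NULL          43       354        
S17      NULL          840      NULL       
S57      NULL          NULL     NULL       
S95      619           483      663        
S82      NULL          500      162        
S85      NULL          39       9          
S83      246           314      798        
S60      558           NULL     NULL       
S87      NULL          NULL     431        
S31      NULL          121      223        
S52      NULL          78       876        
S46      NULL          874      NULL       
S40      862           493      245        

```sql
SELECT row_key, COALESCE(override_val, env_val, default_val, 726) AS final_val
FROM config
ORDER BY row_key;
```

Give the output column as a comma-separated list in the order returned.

840, 43, 121, 862, 874, 78, 726, 558, 500, 246, 39, 431, 619

row_key=S17: override_val=NULL, env_val=840 → 840
row_key=S21: override_val=NULL, env_val=43 → 43
row_key=S31: override_val=NULL, env_val=121 → 121
row_key=S40: override_val=862 → 862
row_key=S46: override_val=NULL, env_val=874 → 874
row_key=S52: override_val=NULL, env_val=78 → 78
row_key=S57: override_val=NULL, env_val=NULL, default_val=NULL, → literal 726 → 726
row_key=S60: override_val=558 → 558
row_key=S82: override_val=NULL, env_val=500 → 500
row_key=S83: override_val=246 → 246
row_key=S85: override_val=NULL, env_val=39 → 39
row_key=S87: override_val=NULL, env_val=NULL, default_val=431 → 431
row_key=S95: override_val=619 → 619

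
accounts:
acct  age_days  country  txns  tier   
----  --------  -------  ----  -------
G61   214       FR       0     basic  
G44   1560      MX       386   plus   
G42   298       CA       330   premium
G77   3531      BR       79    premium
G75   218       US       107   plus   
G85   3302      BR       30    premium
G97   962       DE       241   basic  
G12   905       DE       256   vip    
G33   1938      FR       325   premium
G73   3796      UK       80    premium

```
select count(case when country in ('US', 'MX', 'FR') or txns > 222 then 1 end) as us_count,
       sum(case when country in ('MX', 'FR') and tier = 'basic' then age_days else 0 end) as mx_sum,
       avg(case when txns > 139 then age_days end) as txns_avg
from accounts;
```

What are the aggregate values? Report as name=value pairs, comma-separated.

us_count=7, mx_sum=214, txns_avg=1132.6

[us_count: country in ('US', 'MX', 'FR') or txns > 222]
acct=G61: ✓ → 1
acct=G44: ✓ → 1
acct=G42: ✓ → 1
acct=G77: ✗
acct=G75: ✓ → 1
acct=G85: ✗
acct=G97: ✓ → 1
acct=G12: ✓ → 1
acct=G33: ✓ → 1
acct=G73: ✗
us_count = COUNT(1, 1, 1, 1, 1, 1, 1) = 7
—
[mx_sum: country in ('MX', 'FR') and tier = 'basic']
acct=G61: ✓ → 214
acct=G44: ✗
acct=G42: ✗
acct=G77: ✗
acct=G75: ✗
acct=G85: ✗
acct=G97: ✗
acct=G12: ✗
acct=G33: ✗
acct=G73: ✗
mx_sum = 214
—
[txns_avg: txns > 139]
acct=G61: ✗
acct=G44: ✓ → 1560
acct=G42: ✓ → 298
acct=G77: ✗
acct=G75: ✗
acct=G85: ✗
acct=G97: ✓ → 962
acct=G12: ✓ → 905
acct=G33: ✓ → 1938
acct=G73: ✗
txns_avg = (1560 + 298 + 962 + 905 + 1938) / 5 = 1132.6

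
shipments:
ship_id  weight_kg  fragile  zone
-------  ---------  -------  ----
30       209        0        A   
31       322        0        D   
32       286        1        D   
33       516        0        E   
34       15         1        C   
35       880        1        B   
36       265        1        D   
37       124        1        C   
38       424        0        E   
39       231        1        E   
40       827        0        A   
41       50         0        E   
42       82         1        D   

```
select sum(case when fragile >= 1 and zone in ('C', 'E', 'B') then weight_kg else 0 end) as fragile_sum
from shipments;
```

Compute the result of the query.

1250

ship_id=30: ✗
ship_id=31: ✗
ship_id=32: ✗
ship_id=33: ✗
ship_id=34: ✓ → 15
ship_id=35: ✓ → 880
ship_id=36: ✗
ship_id=37: ✓ → 124
ship_id=38: ✗
ship_id=39: ✓ → 231
ship_id=40: ✗
ship_id=41: ✗
ship_id=42: ✗
fragile_sum = 15 + 880 + 124 + 231 = 1250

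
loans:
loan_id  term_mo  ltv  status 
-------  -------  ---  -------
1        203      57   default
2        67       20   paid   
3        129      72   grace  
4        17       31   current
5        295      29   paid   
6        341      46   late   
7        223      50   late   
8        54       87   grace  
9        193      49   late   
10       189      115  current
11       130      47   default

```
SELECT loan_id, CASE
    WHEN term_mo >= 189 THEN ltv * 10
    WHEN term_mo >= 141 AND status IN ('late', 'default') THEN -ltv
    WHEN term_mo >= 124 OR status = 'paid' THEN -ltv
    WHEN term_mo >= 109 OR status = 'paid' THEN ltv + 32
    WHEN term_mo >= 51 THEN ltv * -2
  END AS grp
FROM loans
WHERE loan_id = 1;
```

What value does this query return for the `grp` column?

loan_id = 1: term_mo=203, ltv=57, status=default.
term_mo >= 189 → true → 570

570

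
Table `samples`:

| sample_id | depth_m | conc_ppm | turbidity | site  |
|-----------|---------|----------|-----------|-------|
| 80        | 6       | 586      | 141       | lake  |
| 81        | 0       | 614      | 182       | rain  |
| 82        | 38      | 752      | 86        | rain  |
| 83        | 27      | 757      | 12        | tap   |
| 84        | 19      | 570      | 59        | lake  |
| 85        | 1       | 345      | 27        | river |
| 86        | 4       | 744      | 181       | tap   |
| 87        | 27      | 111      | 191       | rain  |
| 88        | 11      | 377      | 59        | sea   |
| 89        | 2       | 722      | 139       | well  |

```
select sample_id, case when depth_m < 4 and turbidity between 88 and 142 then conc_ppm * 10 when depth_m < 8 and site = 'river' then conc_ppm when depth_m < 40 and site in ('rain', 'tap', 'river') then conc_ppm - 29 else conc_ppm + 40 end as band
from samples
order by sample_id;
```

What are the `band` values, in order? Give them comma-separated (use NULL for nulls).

626, 585, 723, 728, 610, 345, 715, 82, 417, 7220

sample_id=80: ELSE → 626
sample_id=81: depth_m < 40 and site in ('rain', 'tap', 'river') → 585
sample_id=82: depth_m < 40 and site in ('rain', 'tap', 'river') → 723
sample_id=83: depth_m < 40 and site in ('rain', 'tap', 'river') → 728
sample_id=84: ELSE → 610
sample_id=85: depth_m < 8 and site = 'river' → 345
sample_id=86: depth_m < 40 and site in ('rain', 'tap', 'river') → 715
sample_id=87: depth_m < 40 and site in ('rain', 'tap', 'river') → 82
sample_id=88: ELSE → 417
sample_id=89: depth_m < 4 and turbidity between 88 and 142 → 7220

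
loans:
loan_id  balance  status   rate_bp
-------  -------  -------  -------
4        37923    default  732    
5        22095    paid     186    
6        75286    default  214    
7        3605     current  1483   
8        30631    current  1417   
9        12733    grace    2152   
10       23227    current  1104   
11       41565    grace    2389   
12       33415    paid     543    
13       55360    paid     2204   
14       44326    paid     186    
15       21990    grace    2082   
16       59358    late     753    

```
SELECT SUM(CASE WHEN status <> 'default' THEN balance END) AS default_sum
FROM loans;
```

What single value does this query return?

348305

loan_id=4: ✗
loan_id=5: ✓ → 22095
loan_id=6: ✗
loan_id=7: ✓ → 3605
loan_id=8: ✓ → 30631
loan_id=9: ✓ → 12733
loan_id=10: ✓ → 23227
loan_id=11: ✓ → 41565
loan_id=12: ✓ → 33415
loan_id=13: ✓ → 55360
loan_id=14: ✓ → 44326
loan_id=15: ✓ → 21990
loan_id=16: ✓ → 59358
default_sum = 22095 + 3605 + 30631 + 12733 + 23227 + 41565 + 33415 + 55360 + 44326 + 21990 + 59358 = 348305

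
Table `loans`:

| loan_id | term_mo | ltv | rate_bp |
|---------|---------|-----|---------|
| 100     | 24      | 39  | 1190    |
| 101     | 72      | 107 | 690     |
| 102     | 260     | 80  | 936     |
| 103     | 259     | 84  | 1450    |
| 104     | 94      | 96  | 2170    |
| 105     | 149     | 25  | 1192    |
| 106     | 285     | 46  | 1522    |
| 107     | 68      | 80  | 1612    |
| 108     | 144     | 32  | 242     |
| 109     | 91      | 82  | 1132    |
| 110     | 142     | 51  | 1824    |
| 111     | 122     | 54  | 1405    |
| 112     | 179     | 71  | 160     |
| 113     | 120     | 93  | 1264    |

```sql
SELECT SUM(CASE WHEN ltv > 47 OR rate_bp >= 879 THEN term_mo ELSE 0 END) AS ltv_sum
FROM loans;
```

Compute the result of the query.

loan_id=100: ✓ → 24
loan_id=101: ✓ → 72
loan_id=102: ✓ → 260
loan_id=103: ✓ → 259
loan_id=104: ✓ → 94
loan_id=105: ✓ → 149
loan_id=106: ✓ → 285
loan_id=107: ✓ → 68
loan_id=108: ✗
loan_id=109: ✓ → 91
loan_id=110: ✓ → 142
loan_id=111: ✓ → 122
loan_id=112: ✓ → 179
loan_id=113: ✓ → 120
ltv_sum = 24 + 72 + 260 + 259 + 94 + 149 + 285 + 68 + 91 + 142 + 122 + 179 + 120 = 1865

1865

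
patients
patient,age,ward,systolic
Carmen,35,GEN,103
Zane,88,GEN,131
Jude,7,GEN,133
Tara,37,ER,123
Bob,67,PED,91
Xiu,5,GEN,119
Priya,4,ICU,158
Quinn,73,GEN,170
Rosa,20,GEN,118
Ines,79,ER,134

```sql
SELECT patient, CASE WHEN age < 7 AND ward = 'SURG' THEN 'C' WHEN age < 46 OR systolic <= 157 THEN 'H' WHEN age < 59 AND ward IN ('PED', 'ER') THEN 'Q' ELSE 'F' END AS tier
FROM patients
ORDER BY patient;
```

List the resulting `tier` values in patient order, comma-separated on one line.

H, H, H, H, H, F, H, H, H, H

patient=Bob: age < 46 OR systolic <= 157 → H
patient=Carmen: age < 46 OR systolic <= 157 → H
patient=Ines: age < 46 OR systolic <= 157 → H
patient=Jude: age < 46 OR systolic <= 157 → H
patient=Priya: age < 46 OR systolic <= 157 → H
patient=Quinn: ELSE → F
patient=Rosa: age < 46 OR systolic <= 157 → H
patient=Tara: age < 46 OR systolic <= 157 → H
patient=Xiu: age < 46 OR systolic <= 157 → H
patient=Zane: age < 46 OR systolic <= 157 → H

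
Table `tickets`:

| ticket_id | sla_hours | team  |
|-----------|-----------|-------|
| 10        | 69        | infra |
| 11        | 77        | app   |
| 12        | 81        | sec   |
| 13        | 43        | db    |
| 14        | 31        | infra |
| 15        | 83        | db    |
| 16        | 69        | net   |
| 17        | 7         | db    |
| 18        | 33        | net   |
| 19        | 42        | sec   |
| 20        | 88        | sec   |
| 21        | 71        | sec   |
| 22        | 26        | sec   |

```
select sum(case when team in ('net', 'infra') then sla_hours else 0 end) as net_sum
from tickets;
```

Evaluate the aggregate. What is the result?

202

ticket_id=10: ✓ → 69
ticket_id=11: ✗
ticket_id=12: ✗
ticket_id=13: ✗
ticket_id=14: ✓ → 31
ticket_id=15: ✗
ticket_id=16: ✓ → 69
ticket_id=17: ✗
ticket_id=18: ✓ → 33
ticket_id=19: ✗
ticket_id=20: ✗
ticket_id=21: ✗
ticket_id=22: ✗
net_sum = 69 + 31 + 69 + 33 = 202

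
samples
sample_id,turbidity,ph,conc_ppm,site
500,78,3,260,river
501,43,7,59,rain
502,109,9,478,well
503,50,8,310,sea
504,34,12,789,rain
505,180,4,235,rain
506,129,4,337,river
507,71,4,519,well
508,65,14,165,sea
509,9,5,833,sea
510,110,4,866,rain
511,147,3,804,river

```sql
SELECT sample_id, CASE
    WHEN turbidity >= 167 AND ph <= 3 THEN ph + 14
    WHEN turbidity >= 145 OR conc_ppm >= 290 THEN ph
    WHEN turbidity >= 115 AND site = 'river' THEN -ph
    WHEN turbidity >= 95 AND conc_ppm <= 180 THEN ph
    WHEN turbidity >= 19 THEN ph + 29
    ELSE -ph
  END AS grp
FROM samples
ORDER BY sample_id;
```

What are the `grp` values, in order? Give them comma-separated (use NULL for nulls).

32, 36, 9, 8, 12, 4, 4, 4, 43, 5, 4, 3

sample_id=500: turbidity >= 19 → 32
sample_id=501: turbidity >= 19 → 36
sample_id=502: turbidity >= 145 OR conc_ppm >= 290 → 9
sample_id=503: turbidity >= 145 OR conc_ppm >= 290 → 8
sample_id=504: turbidity >= 145 OR conc_ppm >= 290 → 12
sample_id=505: turbidity >= 145 OR conc_ppm >= 290 → 4
sample_id=506: turbidity >= 145 OR conc_ppm >= 290 → 4
sample_id=507: turbidity >= 145 OR conc_ppm >= 290 → 4
sample_id=508: turbidity >= 19 → 43
sample_id=509: turbidity >= 145 OR conc_ppm >= 290 → 5
sample_id=510: turbidity >= 145 OR conc_ppm >= 290 → 4
sample_id=511: turbidity >= 145 OR conc_ppm >= 290 → 3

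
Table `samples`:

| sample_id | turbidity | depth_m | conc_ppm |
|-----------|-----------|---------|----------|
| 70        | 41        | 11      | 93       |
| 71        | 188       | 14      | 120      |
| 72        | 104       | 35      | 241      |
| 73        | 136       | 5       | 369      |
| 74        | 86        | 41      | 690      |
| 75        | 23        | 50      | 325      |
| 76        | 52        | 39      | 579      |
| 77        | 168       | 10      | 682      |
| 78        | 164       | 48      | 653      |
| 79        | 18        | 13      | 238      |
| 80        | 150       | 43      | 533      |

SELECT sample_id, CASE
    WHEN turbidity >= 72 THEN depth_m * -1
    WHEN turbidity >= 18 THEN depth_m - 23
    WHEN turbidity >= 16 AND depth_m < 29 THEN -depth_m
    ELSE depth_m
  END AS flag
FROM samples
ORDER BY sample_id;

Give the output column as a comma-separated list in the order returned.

sample_id=70: turbidity >= 18 → -12
sample_id=71: turbidity >= 72 → -14
sample_id=72: turbidity >= 72 → -35
sample_id=73: turbidity >= 72 → -5
sample_id=74: turbidity >= 72 → -41
sample_id=75: turbidity >= 18 → 27
sample_id=76: turbidity >= 18 → 16
sample_id=77: turbidity >= 72 → -10
sample_id=78: turbidity >= 72 → -48
sample_id=79: turbidity >= 18 → -10
sample_id=80: turbidity >= 72 → -43

-12, -14, -35, -5, -41, 27, 16, -10, -48, -10, -43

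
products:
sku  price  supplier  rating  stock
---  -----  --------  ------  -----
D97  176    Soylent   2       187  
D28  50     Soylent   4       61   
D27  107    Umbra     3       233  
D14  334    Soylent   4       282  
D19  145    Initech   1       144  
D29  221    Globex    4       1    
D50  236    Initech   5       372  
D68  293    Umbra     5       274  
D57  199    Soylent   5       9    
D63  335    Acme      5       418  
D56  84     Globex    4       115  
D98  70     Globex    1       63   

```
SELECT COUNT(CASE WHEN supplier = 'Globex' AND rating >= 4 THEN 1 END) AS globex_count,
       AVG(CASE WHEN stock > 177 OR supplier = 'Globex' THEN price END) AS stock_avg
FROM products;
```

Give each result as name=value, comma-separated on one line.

globex_count=2, stock_avg=206.2222222222

[globex_count: supplier = 'Globex' AND rating >= 4]
sku=D97: ✗
sku=D28: ✗
sku=D27: ✗
sku=D14: ✗
sku=D19: ✗
sku=D29: ✓ → 1
sku=D50: ✗
sku=D68: ✗
sku=D57: ✗
sku=D63: ✗
sku=D56: ✓ → 1
sku=D98: ✗
globex_count = COUNT(1, 1) = 2
—
[stock_avg: stock > 177 OR supplier = 'Globex']
sku=D97: ✓ → 176
sku=D28: ✗
sku=D27: ✓ → 107
sku=D14: ✓ → 334
sku=D19: ✗
sku=D29: ✓ → 221
sku=D50: ✓ → 236
sku=D68: ✓ → 293
sku=D57: ✗
sku=D63: ✓ → 335
sku=D56: ✓ → 84
sku=D98: ✓ → 70
stock_avg = (176 + 107 + 334 + 221 + 236 + 293 + 335 + 84 + 70) / 9 = 206.2222222222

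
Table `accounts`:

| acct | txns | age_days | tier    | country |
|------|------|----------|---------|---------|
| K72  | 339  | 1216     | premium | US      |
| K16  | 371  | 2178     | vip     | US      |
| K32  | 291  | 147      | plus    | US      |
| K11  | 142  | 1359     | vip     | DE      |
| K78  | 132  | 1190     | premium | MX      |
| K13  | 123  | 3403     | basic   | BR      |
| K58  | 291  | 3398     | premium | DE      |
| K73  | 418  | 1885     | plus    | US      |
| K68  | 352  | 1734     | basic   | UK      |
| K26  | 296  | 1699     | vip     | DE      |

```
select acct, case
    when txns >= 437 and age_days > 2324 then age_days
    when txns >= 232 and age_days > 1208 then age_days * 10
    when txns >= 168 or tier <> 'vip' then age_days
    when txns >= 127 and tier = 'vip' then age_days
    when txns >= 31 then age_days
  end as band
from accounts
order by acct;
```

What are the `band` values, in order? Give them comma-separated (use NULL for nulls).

1359, 3403, 21780, 16990, 147, 33980, 17340, 12160, 18850, 1190

acct=K11: txns >= 127 and tier = 'vip' → 1359
acct=K13: txns >= 168 or tier <> 'vip' → 3403
acct=K16: txns >= 232 and age_days > 1208 → 21780
acct=K26: txns >= 232 and age_days > 1208 → 16990
acct=K32: txns >= 168 or tier <> 'vip' → 147
acct=K58: txns >= 232 and age_days > 1208 → 33980
acct=K68: txns >= 232 and age_days > 1208 → 17340
acct=K72: txns >= 232 and age_days > 1208 → 12160
acct=K73: txns >= 232 and age_days > 1208 → 18850
acct=K78: txns >= 168 or tier <> 'vip' → 1190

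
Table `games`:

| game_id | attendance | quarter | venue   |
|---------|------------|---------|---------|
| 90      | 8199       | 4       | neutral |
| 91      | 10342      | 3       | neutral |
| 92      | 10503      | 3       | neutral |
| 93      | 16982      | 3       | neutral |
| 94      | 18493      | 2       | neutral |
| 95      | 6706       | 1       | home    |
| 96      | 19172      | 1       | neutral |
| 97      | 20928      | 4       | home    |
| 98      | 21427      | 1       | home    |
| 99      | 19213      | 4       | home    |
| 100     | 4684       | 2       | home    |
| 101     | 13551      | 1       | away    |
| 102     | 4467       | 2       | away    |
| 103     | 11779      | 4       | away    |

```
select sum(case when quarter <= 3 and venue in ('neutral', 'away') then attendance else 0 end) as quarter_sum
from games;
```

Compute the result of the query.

93510

game_id=90: ✗
game_id=91: ✓ → 10342
game_id=92: ✓ → 10503
game_id=93: ✓ → 16982
game_id=94: ✓ → 18493
game_id=95: ✗
game_id=96: ✓ → 19172
game_id=97: ✗
game_id=98: ✗
game_id=99: ✗
game_id=100: ✗
game_id=101: ✓ → 13551
game_id=102: ✓ → 4467
game_id=103: ✗
quarter_sum = 10342 + 10503 + 16982 + 18493 + 19172 + 13551 + 4467 = 93510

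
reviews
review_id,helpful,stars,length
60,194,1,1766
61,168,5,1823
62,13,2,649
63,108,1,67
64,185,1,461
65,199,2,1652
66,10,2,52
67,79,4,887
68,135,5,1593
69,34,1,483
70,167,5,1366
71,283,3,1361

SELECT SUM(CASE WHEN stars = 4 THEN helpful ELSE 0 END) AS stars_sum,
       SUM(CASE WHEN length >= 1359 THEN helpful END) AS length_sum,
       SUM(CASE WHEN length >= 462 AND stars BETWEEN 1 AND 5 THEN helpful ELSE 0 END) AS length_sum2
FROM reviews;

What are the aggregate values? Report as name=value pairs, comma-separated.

[stars_sum: stars = 4]
review_id=60: ✗
review_id=61: ✗
review_id=62: ✗
review_id=63: ✗
review_id=64: ✗
review_id=65: ✗
review_id=66: ✗
review_id=67: ✓ → 79
review_id=68: ✗
review_id=69: ✗
review_id=70: ✗
review_id=71: ✗
stars_sum = 79
—
[length_sum: length >= 1359]
review_id=60: ✓ → 194
review_id=61: ✓ → 168
review_id=62: ✗
review_id=63: ✗
review_id=64: ✗
review_id=65: ✓ → 199
review_id=66: ✗
review_id=67: ✗
review_id=68: ✓ → 135
review_id=69: ✗
review_id=70: ✓ → 167
review_id=71: ✓ → 283
length_sum = 194 + 168 + 199 + 135 + 167 + 283 = 1146
—
[length_sum2: length >= 462 AND stars BETWEEN 1 AND 5]
review_id=60: ✓ → 194
review_id=61: ✓ → 168
review_id=62: ✓ → 13
review_id=63: ✗
review_id=64: ✗
review_id=65: ✓ → 199
review_id=66: ✗
review_id=67: ✓ → 79
review_id=68: ✓ → 135
review_id=69: ✓ → 34
review_id=70: ✓ → 167
review_id=71: ✓ → 283
length_sum2 = 194 + 168 + 13 + 199 + 79 + 135 + 34 + 167 + 283 = 1272

stars_sum=79, length_sum=1146, length_sum2=1272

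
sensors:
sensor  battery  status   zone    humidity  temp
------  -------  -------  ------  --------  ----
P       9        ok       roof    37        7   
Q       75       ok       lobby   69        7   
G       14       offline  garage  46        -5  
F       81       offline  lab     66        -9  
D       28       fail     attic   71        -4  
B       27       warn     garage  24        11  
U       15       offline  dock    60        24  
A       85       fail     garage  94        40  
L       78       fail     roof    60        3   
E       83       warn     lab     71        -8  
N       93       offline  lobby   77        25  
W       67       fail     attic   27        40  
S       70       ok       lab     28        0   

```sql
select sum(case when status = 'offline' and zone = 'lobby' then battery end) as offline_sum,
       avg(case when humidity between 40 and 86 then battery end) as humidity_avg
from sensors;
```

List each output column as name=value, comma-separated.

offline_sum=93, humidity_avg=58.375

[offline_sum: status = 'offline' and zone = 'lobby']
sensor=P: ✗
sensor=Q: ✗
sensor=G: ✗
sensor=F: ✗
sensor=D: ✗
sensor=B: ✗
sensor=U: ✗
sensor=A: ✗
sensor=L: ✗
sensor=E: ✗
sensor=N: ✓ → 93
sensor=W: ✗
sensor=S: ✗
offline_sum = 93
—
[humidity_avg: humidity between 40 and 86]
sensor=P: ✗
sensor=Q: ✓ → 75
sensor=G: ✓ → 14
sensor=F: ✓ → 81
sensor=D: ✓ → 28
sensor=B: ✗
sensor=U: ✓ → 15
sensor=A: ✗
sensor=L: ✓ → 78
sensor=E: ✓ → 83
sensor=N: ✓ → 93
sensor=W: ✗
sensor=S: ✗
humidity_avg = (75 + 14 + 81 + 28 + 15 + 78 + 83 + 93) / 8 = 58.375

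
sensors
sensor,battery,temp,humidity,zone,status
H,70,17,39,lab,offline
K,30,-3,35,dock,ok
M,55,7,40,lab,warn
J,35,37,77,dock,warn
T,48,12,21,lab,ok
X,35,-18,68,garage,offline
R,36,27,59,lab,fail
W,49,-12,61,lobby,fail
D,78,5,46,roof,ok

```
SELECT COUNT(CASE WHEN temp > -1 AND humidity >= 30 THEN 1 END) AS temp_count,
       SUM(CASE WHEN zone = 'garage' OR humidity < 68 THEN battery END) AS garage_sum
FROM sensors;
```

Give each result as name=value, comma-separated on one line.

temp_count=5, garage_sum=401

[temp_count: temp > -1 AND humidity >= 30]
sensor=H: ✓ → 1
sensor=K: ✗
sensor=M: ✓ → 1
sensor=J: ✓ → 1
sensor=T: ✗
sensor=X: ✗
sensor=R: ✓ → 1
sensor=W: ✗
sensor=D: ✓ → 1
temp_count = COUNT(1, 1, 1, 1, 1) = 5
—
[garage_sum: zone = 'garage' OR humidity < 68]
sensor=H: ✓ → 70
sensor=K: ✓ → 30
sensor=M: ✓ → 55
sensor=J: ✗
sensor=T: ✓ → 48
sensor=X: ✓ → 35
sensor=R: ✓ → 36
sensor=W: ✓ → 49
sensor=D: ✓ → 78
garage_sum = 70 + 30 + 55 + 48 + 35 + 36 + 49 + 78 = 401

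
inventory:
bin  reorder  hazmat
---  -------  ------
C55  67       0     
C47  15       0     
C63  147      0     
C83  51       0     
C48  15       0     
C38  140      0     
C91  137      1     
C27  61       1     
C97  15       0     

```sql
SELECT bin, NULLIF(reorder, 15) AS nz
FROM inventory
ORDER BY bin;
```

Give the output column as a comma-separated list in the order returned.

bin=C27: reorder=61 vs 15: differ → 61
bin=C38: reorder=140 vs 15: differ → 140
bin=C47: reorder=15 vs 15: equal → NULL
bin=C48: reorder=15 vs 15: equal → NULL
bin=C55: reorder=67 vs 15: differ → 67
bin=C63: reorder=147 vs 15: differ → 147
bin=C83: reorder=51 vs 15: differ → 51
bin=C91: reorder=137 vs 15: differ → 137
bin=C97: reorder=15 vs 15: equal → NULL

61, 140, NULL, NULL, 67, 147, 51, 137, NULL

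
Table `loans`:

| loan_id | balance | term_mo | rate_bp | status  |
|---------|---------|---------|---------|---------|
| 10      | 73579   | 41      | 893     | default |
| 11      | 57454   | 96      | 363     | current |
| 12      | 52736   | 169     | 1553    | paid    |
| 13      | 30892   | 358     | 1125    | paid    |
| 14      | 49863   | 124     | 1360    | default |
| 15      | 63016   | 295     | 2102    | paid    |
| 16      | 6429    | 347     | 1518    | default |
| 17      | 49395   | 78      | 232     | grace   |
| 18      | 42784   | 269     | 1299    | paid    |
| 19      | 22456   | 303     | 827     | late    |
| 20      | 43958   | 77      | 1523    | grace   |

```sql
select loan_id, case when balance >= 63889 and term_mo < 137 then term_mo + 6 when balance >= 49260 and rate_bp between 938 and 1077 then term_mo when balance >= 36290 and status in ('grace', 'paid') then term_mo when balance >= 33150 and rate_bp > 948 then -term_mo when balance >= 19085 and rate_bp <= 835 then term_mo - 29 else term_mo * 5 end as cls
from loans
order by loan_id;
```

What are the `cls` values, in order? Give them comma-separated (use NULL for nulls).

47, 67, 169, 1790, -124, 295, 1735, 78, 269, 274, 77

loan_id=10: balance >= 63889 and term_mo < 137 → 47
loan_id=11: balance >= 19085 and rate_bp <= 835 → 67
loan_id=12: balance >= 36290 and status in ('grace', 'paid') → 169
loan_id=13: ELSE → 1790
loan_id=14: balance >= 33150 and rate_bp > 948 → -124
loan_id=15: balance >= 36290 and status in ('grace', 'paid') → 295
loan_id=16: ELSE → 1735
loan_id=17: balance >= 36290 and status in ('grace', 'paid') → 78
loan_id=18: balance >= 36290 and status in ('grace', 'paid') → 269
loan_id=19: balance >= 19085 and rate_bp <= 835 → 274
loan_id=20: balance >= 36290 and status in ('grace', 'paid') → 77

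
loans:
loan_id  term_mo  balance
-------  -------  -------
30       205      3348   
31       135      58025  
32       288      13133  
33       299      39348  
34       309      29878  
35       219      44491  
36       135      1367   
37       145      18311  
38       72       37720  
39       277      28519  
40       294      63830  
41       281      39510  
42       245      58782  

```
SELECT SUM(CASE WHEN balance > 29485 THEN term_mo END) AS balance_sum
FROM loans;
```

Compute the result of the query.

loan_id=30: ✗
loan_id=31: ✓ → 135
loan_id=32: ✗
loan_id=33: ✓ → 299
loan_id=34: ✓ → 309
loan_id=35: ✓ → 219
loan_id=36: ✗
loan_id=37: ✗
loan_id=38: ✓ → 72
loan_id=39: ✗
loan_id=40: ✓ → 294
loan_id=41: ✓ → 281
loan_id=42: ✓ → 245
balance_sum = 135 + 299 + 309 + 219 + 72 + 294 + 281 + 245 = 1854

1854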